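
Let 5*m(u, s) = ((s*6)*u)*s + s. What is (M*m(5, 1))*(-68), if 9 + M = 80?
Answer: -149668/5 ≈ -29934.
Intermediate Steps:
M = 71 (M = -9 + 80 = 71)
m(u, s) = s/5 + 6*u*s**2/5 (m(u, s) = (((s*6)*u)*s + s)/5 = (((6*s)*u)*s + s)/5 = ((6*s*u)*s + s)/5 = (6*u*s**2 + s)/5 = (s + 6*u*s**2)/5 = s/5 + 6*u*s**2/5)
(M*m(5, 1))*(-68) = (71*((1/5)*1*(1 + 6*1*5)))*(-68) = (71*((1/5)*1*(1 + 30)))*(-68) = (71*((1/5)*1*31))*(-68) = (71*(31/5))*(-68) = (2201/5)*(-68) = -149668/5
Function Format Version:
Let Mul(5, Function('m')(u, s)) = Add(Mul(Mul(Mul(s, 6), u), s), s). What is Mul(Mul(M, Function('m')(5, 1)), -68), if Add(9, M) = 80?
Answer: Rational(-149668, 5) ≈ -29934.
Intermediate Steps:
M = 71 (M = Add(-9, 80) = 71)
Function('m')(u, s) = Add(Mul(Rational(1, 5), s), Mul(Rational(6, 5), u, Pow(s, 2))) (Function('m')(u, s) = Mul(Rational(1, 5), Add(Mul(Mul(Mul(s, 6), u), s), s)) = Mul(Rational(1, 5), Add(Mul(Mul(Mul(6, s), u), s), s)) = Mul(Rational(1, 5), Add(Mul(Mul(6, s, u), s), s)) = Mul(Rational(1, 5), Add(Mul(6, u, Pow(s, 2)), s)) = Mul(Rational(1, 5), Add(s, Mul(6, u, Pow(s, 2)))) = Add(Mul(Rational(1, 5), s), Mul(Rational(6, 5), u, Pow(s, 2))))
Mul(Mul(M, Function('m')(5, 1)), -68) = Mul(Mul(71, Mul(Rational(1, 5), 1, Add(1, Mul(6, 1, 5)))), -68) = Mul(Mul(71, Mul(Rational(1, 5), 1, Add(1, 30))), -68) = Mul(Mul(71, Mul(Rational(1, 5), 1, 31)), -68) = Mul(Mul(71, Rational(31, 5)), -68) = Mul(Rational(2201, 5), -68) = Rational(-149668, 5)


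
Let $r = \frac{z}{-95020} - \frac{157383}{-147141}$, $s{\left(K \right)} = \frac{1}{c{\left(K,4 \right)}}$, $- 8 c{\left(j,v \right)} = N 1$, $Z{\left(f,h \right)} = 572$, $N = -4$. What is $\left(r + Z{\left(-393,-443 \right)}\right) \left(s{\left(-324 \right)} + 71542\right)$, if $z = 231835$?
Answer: $\frac{3171055575545022}{77674099} \approx 4.0825 \cdot 10^{7}$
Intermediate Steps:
$c{\left(j,v \right)} = \frac{1}{2}$ ($c{\left(j,v \right)} = - \frac{\left(-4\right) 1}{8} = \left(- \frac{1}{8}\right) \left(-4\right) = \frac{1}{2}$)
$s{\left(K \right)} = 2$ ($s{\left(K \right)} = \frac{1}{\frac{1}{2}} = 2$)
$r = - \frac{425731135}{310696396}$ ($r = \frac{231835}{-95020} - \frac{157383}{-147141} = 231835 \left(- \frac{1}{95020}\right) - - \frac{17487}{16349} = - \frac{46367}{19004} + \frac{17487}{16349} = - \frac{425731135}{310696396} \approx -1.3702$)
$\left(r + Z{\left(-393,-443 \right)}\right) \left(s{\left(-324 \right)} + 71542\right) = \left(- \frac{425731135}{310696396} + 572\right) \left(2 + 71542\right) = \frac{177292607377}{310696396} \cdot 71544 = \frac{3171055575545022}{77674099}$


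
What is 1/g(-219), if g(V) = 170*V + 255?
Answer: -1/36975 ≈ -2.7045e-5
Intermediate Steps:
g(V) = 255 + 170*V
1/g(-219) = 1/(255 + 170*(-219)) = 1/(255 - 37230) = 1/(-36975) = -1/36975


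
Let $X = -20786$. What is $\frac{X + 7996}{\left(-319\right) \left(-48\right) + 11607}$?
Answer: $- \frac{12790}{26919} \approx -0.47513$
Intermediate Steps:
$\frac{X + 7996}{\left(-319\right) \left(-48\right) + 11607} = \frac{-20786 + 7996}{\left(-319\right) \left(-48\right) + 11607} = - \frac{12790}{15312 + 11607} = - \frac{12790}{26919}$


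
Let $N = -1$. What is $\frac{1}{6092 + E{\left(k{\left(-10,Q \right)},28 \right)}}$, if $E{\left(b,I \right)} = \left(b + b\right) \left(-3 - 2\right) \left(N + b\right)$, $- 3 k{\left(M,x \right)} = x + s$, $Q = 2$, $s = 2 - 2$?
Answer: $\frac{9}{54728} \approx 0.00016445$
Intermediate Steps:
$s = 0$
$k{\left(M,x \right)} = - \frac{x}{3}$ ($k{\left(M,x \right)} = - \frac{x + 0}{3} = - \frac{x}{3}$)
$E{\left(b,I \right)} = - 10 b \left(-1 + b\right)$ ($E{\left(b,I \right)} = \left(b + b\right) \left(-3 - 2\right) \left(-1 + b\right) = 2 b \left(-5\right) \left(-1 + b\right) = - 10 b \left(-1 + b\right)$)
$\frac{1}{6092 + E{\left(k{\left(-10,Q \right)},28 \right)}} = \frac{1}{6092 + 10 \left(\left(- \frac{1}{3}\right) 2\right) \left(1 - \left(- \frac{1}{3}\right) 2\right)} = \frac{1}{6092 + 10 \left(- \frac{2}{3}\right) \left(1 - - \frac{2}{3}\right)} = \frac{1}{6092 + 10 \left(- \frac{2}{3}\right) \left(1 + \frac{2}{3}\right)} = \frac{1}{6092 + 10 \left(- \frac{2}{3}\right) \frac{5}{3}} = \frac{1}{6092 - \frac{100}{9}} = \frac{1}{\frac{54728}{9}} = \frac{9}{54728}$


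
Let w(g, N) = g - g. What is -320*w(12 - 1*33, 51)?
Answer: 0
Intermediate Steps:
w(g, N) = 0
-320*w(12 - 1*33, 51) = -320*0 = 0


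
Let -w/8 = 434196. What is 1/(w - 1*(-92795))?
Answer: -1/3380773 ≈ -2.9579e-7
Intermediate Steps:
w = -3473568 (w = -8*434196 = -3473568)
1/(w - 1*(-92795)) = 1/(-3473568 - 1*(-92795)) = 1/(-3473568 + 92795) = 1/(-3380773) = -1/3380773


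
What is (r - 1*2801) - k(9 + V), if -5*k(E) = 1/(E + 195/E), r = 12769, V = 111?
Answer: 48494328/4865 ≈ 9968.0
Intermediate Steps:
k(E) = -1/(5*(E + 195/E))
(r - 1*2801) - k(9 + V) = (12769 - 1*2801) - (-1)*(9 + 111)/(975 + 5*(9 + 111)²) = (12769 - 2801) - (-1)*120/(975 + 5*120²) = 9968 - (-1)*120/(975 + 5*14400) = 9968 - (-1)*120/(975 + 72000) = 9968 - (-1)*120/72975 = 9968 - 1*(-8/4865) = 9968 + 8/4865 = 48494328/4865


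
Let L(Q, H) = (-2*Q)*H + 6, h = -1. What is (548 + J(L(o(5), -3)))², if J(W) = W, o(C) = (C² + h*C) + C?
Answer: 495616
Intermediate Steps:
o(C) = C² (o(C) = (C² - C) + C = C²)
L(Q, H) = 6 - 2*H*Q (L(Q, H) = -2*H*Q + 6 = 6 - 2*H*Q)
(548 + J(L(o(5), -3)))² = (548 + (6 - 2*(-3)*5²))² = (548 + (6 - 2*(-3)*25))² = (548 + (6 + 150))² = (548 + 156)² = 704² = 495616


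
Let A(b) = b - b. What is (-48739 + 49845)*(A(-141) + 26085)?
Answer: 28850010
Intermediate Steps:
A(b) = 0
(-48739 + 49845)*(A(-141) + 26085) = (-48739 + 49845)*(0 + 26085) = 1106*26085 = 28850010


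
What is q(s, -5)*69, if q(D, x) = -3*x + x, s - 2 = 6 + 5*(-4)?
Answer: 690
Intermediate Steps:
s = -12 (s = 2 + (6 + 5*(-4)) = 2 + (6 - 20) = 2 - 14 = -12)
q(D, x) = -2*x
q(s, -5)*69 = -2*(-5)*69 = 10*69 = 690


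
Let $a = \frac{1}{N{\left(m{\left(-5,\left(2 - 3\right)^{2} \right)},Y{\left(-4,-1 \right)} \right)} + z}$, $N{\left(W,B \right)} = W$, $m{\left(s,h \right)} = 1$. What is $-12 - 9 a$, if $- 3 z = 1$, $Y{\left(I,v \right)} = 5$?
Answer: $- \frac{51}{2} \approx -25.5$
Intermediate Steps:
$z = - \frac{1}{3}$ ($z = \left(- \frac{1}{3}\right) 1 = - \frac{1}{3} \approx -0.33333$)
$a = \frac{3}{2}$ ($a = \frac{1}{1 - \frac{1}{3}} = \frac{1}{\frac{2}{3}} = \frac{3}{2} \approx 1.5$)
$-12 - 9 a = -12 - \frac{27}{2} = - \frac{51}{2}$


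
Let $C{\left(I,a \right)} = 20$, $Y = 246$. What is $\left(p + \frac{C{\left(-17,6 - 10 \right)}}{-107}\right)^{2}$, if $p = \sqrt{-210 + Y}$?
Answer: $\frac{386884}{11449} \approx 33.792$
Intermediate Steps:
$p = 6$ ($p = \sqrt{-210 + 246} = \sqrt{36} = 6$)
$\left(p + \frac{C{\left(-17,6 - 10 \right)}}{-107}\right)^{2} = \left(6 + \frac{20}{-107}\right)^{2} = \left(6 + 20 \left(- \frac{1}{107}\right)\right)^{2} = \left(6 - \frac{20}{107}\right)^{2} = \left(\frac{622}{107}\right)^{2} = \frac{386884}{11449}$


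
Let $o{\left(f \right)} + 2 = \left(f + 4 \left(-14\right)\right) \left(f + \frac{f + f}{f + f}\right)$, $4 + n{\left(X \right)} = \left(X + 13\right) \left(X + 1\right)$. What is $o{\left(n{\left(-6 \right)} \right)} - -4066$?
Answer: $7674$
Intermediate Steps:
$n{\left(X \right)} = -4 + \left(1 + X\right) \left(13 + X\right)$ ($n{\left(X \right)} = -4 + \left(X + 13\right) \left(X + 1\right) = -4 + \left(13 + X\right) \left(1 + X\right) = -4 + \left(1 + X\right) \left(13 + X\right)$)
$o{\left(f \right)} = -2 + \left(1 + f\right) \left(-56 + f\right)$ ($o{\left(f \right)} = -2 + \left(f + 4 \left(-14\right)\right) \left(f + \frac{f + f}{f + f}\right) = -2 + \left(f - 56\right) \left(f + \frac{2 f}{2 f}\right) = -2 + \left(-56 + f\right) \left(f + 2 f \frac{1}{2 f}\right) = -2 + \left(-56 + f\right) \left(f + 1\right) = -2 + \left(-56 + f\right) \left(1 + f\right) = -2 + \left(1 + f\right) \left(-56 + f\right)$)
$o{\left(n{\left(-6 \right)} \right)} - -4066 = \left(-58 + \left(9 + \left(-6\right)^{2} + 14 \left(-6\right)\right)^{2} - 55 \left(9 + \left(-6\right)^{2} + 14 \left(-6\right)\right)\right) - -4066 = \left(-58 + \left(9 + 36 - 84\right)^{2} - 55 \left(9 + 36 - 84\right)\right) + 4066 = \left(-58 + \left(-39\right)^{2} - -2145\right) + 4066 = \left(-58 + 1521 + 2145\right) + 4066 = 3608 + 4066 = 7674$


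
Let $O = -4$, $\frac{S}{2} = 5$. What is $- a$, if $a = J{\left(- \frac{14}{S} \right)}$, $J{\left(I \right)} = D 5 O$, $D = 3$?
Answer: $60$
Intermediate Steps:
$S = 10$ ($S = 2 \cdot 5 = 10$)
$J{\left(I \right)} = -60$ ($J{\left(I \right)} = 3 \cdot 5 \left(-4\right) = 15 \left(-4\right) = -60$)
$a = -60$
$- a = \left(-1\right) \left(-60\right) = 60$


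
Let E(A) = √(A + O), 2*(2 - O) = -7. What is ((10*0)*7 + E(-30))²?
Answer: -49/2 ≈ -24.500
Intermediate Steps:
O = 11/2 (O = 2 - ½*(-7) = 2 + 7/2 = 11/2 ≈ 5.5000)
E(A) = √(11/2 + A) (E(A) = √(A + 11/2) = √(11/2 + A))
((10*0)*7 + E(-30))² = ((10*0)*7 + √(22 + 4*(-30))/2)² = (0*7 + √(22 - 120)/2)² = (0 + √(-98)/2)² = (0 + (7*I*√2)/2)² = (0 + 7*I*√2/2)² = (7*I*√2/2)² = -49/2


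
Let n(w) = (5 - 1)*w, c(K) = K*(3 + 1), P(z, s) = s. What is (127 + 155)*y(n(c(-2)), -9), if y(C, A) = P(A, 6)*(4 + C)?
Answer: -47376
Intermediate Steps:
c(K) = 4*K (c(K) = K*4 = 4*K)
n(w) = 4*w
y(C, A) = 24 + 6*C (y(C, A) = 6*(4 + C) = 24 + 6*C)
(127 + 155)*y(n(c(-2)), -9) = (127 + 155)*(24 + 6*(4*(4*(-2)))) = 282*(24 + 6*(4*(-8))) = 282*(24 + 6*(-32)) = 282*(24 - 192) = 282*(-168) = -47376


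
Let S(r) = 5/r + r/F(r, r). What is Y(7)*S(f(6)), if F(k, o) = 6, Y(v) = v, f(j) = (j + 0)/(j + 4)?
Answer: 1771/30 ≈ 59.033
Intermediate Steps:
f(j) = j/(4 + j)
S(r) = 5/r + r/6
Y(7)*S(f(6)) = 7*(5/((6/(4 + 6))) + (6/(4 + 6))/6) = 7*(5/((6/10)) + (6/10)/6) = 7*(5/((6*(1/10))) + (6*(1/10))/6) = 7*(5/(3/5) + (1/6)*(3/5)) = 7*(5*(5/3) + 1/10) = 7*(25/3 + 1/10) = 7*(253/30) = 1771/30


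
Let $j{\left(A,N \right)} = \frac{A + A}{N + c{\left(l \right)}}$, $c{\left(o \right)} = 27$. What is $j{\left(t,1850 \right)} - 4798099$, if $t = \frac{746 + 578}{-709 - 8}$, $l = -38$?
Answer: $- \frac{6457324819739}{1345809} \approx -4.7981 \cdot 10^{6}$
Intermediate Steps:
$t = - \frac{1324}{717}$ ($t = \frac{1324}{-717} = 1324 \left(- \frac{1}{717}\right) = - \frac{1324}{717} \approx -1.8466$)
$j{\left(A,N \right)} = \frac{2 A}{27 + N}$ ($j{\left(A,N \right)} = \frac{A + A}{N + 27} = \frac{2 A}{27 + N}$)
$j{\left(t,1850 \right)} - 4798099 = 2 \left(- \frac{1324}{717}\right) \frac{1}{27 + 1850} - 4798099 = 2 \left(- \frac{1324}{717}\right) \frac{1}{1877} - 4798099 = - \frac{2648}{1345809} - 4798099 = - \frac{6457324819739}{1345809}$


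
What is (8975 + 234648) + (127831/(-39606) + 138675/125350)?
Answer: 525862244515/2158527 ≈ 2.4362e+5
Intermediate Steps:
(8975 + 234648) + (127831/(-39606) + 138675/125350) = 243623 + (127831*(-1/39606) + 138675*(1/125350)) = 243623 + (-127831/39606 + 5547/5014) = 243623 - 4578806/2158527 = 525862244515/2158527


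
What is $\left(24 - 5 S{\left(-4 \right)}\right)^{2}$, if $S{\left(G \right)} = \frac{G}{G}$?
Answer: $361$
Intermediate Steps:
$S{\left(G \right)} = 1$
$\left(24 - 5 S{\left(-4 \right)}\right)^{2} = \left(24 - 5\right)^{2} = 19^{2} = 361$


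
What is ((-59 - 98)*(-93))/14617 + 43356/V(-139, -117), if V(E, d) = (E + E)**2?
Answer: 440539584/282415057 ≈ 1.5599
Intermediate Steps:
V(E, d) = 4*E**2 (V(E, d) = (2*E)**2 = 4*E**2)
((-59 - 98)*(-93))/14617 + 43356/V(-139, -117) = ((-59 - 98)*(-93))/14617 + 43356/((4*(-139)**2)) = -157*(-93)*(1/14617) + 43356/((4*19321)) = 14601*(1/14617) + 43356/77284 = 14601/14617 + 43356*(1/77284) = 14601/14617 + 10839/19321 = 440539584/282415057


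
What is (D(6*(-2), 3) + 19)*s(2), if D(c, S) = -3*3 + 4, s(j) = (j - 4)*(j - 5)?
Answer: 84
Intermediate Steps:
s(j) = (-5 + j)*(-4 + j) (s(j) = (-4 + j)*(-5 + j) = (-5 + j)*(-4 + j))
D(c, S) = -5 (D(c, S) = -9 + 4 = -5)
(D(6*(-2), 3) + 19)*s(2) = (-5 + 19)*(20 + 2**2 - 9*2) = 14*(20 + 4 - 18) = 14*6 = 84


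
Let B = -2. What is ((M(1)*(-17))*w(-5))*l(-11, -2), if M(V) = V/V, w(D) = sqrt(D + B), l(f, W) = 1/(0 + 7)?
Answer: -17*I*sqrt(7)/7 ≈ -6.4254*I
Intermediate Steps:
l(f, W) = 1/7
w(D) = sqrt(-2 + D) (w(D) = sqrt(D - 2) = sqrt(-2 + D))
M(V) = 1
((M(1)*(-17))*w(-5))*l(-11, -2) = ((1*(-17))*sqrt(-2 - 5))*(1/7) = -17*I*sqrt(7)*(1/7) = -17*I*sqrt(7)/7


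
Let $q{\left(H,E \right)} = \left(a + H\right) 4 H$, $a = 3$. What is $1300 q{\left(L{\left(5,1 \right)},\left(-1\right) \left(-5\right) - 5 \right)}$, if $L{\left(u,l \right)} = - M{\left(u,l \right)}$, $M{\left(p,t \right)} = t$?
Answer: $-10400$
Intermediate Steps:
$L{\left(u,l \right)} = - l$
$q{\left(H,E \right)} = H \left(12 + 4 H\right)$ ($q{\left(H,E \right)} = \left(3 + H\right) 4 H = \left(12 + 4 H\right) H = H \left(12 + 4 H\right)$)
$1300 q{\left(L{\left(5,1 \right)},\left(-1\right) \left(-5\right) - 5 \right)} = 1300 \cdot 4 \left(\left(-1\right) 1\right) \left(3 - 1\right) = 1300 \cdot 4 \left(-1\right) \left(3 - 1\right) = 1300 \cdot 4 \left(-1\right) 2 = 1300 \left(-8\right) = -10400$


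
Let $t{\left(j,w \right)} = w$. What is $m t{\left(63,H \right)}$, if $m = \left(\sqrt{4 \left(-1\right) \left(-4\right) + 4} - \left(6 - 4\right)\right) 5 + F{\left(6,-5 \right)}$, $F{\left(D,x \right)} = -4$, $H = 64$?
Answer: $-896 + 640 \sqrt{5} \approx 535.08$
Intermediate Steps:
$m = -14 + 10 \sqrt{5}$ ($m = \left(\sqrt{4 \left(-1\right) \left(-4\right) + 4} - \left(6 - 4\right)\right) 5 - 4 = \left(\sqrt{\left(-4\right) \left(-4\right) + 4} - \left(6 - 4\right)\right) 5 - 4 = \left(\sqrt{16 + 4} - 2\right) 5 - 4 = \left(\sqrt{20} - 2\right) 5 - 4 = \left(2 \sqrt{5} - 2\right) 5 - 4 = \left(-2 + 2 \sqrt{5}\right) 5 - 4 = \left(-10 + 10 \sqrt{5}\right) - 4 = -14 + 10 \sqrt{5} \approx 8.3607$)
$m t{\left(63,H \right)} = \left(-14 + 10 \sqrt{5}\right) 64 = -896 + 640 \sqrt{5}$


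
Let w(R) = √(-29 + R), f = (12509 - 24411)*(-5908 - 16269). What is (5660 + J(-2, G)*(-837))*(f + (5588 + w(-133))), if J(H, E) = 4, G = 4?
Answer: 610266831504 + 20808*I*√2 ≈ 6.1027e+11 + 29427.0*I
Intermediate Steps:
f = 263950654 (f = -11902*(-22177) = 263950654)
(5660 + J(-2, G)*(-837))*(f + (5588 + w(-133))) = (5660 + 4*(-837))*(263950654 + (5588 + √(-29 - 133))) = (5660 - 3348)*(263950654 + (5588 + √(-162))) = 2312*(263950654 + (5588 + 9*I*√2)) = 2312*(263956242 + 9*I*√2) = 610266831504 + 20808*I*√2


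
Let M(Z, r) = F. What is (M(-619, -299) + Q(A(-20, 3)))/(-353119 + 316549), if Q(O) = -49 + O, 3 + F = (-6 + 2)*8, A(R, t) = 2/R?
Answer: 841/365700 ≈ 0.0022997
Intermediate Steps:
F = -35 (F = -3 + (-6 + 2)*8 = -3 - 4*8 = -3 - 32 = -35)
M(Z, r) = -35
(M(-619, -299) + Q(A(-20, 3)))/(-353119 + 316549) = (-35 + (-49 + 2/(-20)))/(-353119 + 316549) = (-35 + (-49 + 2*(-1/20)))/(-36570) = (-35 + (-49 - 1/10))*(-1/36570) = (-35 - 491/10)*(-1/36570) = -841/10*(-1/36570) = 841/365700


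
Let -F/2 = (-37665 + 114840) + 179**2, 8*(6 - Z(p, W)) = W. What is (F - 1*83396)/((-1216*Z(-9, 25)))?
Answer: 75457/874 ≈ 86.335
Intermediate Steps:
Z(p, W) = 6 - W/8
F = -218432 (F = -2*((-37665 + 114840) + 179**2) = -2*(77175 + 32041) = -2*109216 = -218432)
(F - 1*83396)/((-1216*Z(-9, 25))) = (-218432 - 1*83396)/((-1216*(6 - 1/8*25))) = (-218432 - 83396)/((-1216*(6 - 25/8))) = -301828/((-1216*23/8)) = -301828/(-3496) = -301828*(-1/3496) = 75457/874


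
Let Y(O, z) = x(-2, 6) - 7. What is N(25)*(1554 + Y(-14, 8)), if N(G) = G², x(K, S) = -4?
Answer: 964375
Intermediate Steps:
Y(O, z) = -11 (Y(O, z) = -4 - 7 = -11)
N(25)*(1554 + Y(-14, 8)) = 25²*(1554 - 11) = 625*1543 = 964375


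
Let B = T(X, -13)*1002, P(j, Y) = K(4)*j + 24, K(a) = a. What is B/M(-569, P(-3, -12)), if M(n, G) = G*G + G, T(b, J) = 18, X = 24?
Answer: 1503/13 ≈ 115.62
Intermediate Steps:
P(j, Y) = 24 + 4*j (P(j, Y) = 4*j + 24 = 24 + 4*j)
M(n, G) = G + G² (M(n, G) = G² + G = G + G²)
B = 18036 (B = 18*1002 = 18036)
B/M(-569, P(-3, -12)) = 18036/(((24 + 4*(-3))*(1 + (24 + 4*(-3))))) = 18036/(((24 - 12)*(1 + (24 - 12)))) = 18036/((12*(1 + 12))) = 18036/((12*13)) = 18036/156 = 18036*(1/156) = 1503/13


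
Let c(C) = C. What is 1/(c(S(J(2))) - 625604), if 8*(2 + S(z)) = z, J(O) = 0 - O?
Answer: -4/2502425 ≈ -1.5984e-6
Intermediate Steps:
J(O) = -O
S(z) = -2 + z/8
1/(c(S(J(2))) - 625604) = 1/((-2 + (-1*2)/8) - 625604) = 1/((-2 + (⅛)*(-2)) - 625604) = 1/((-2 - ¼) - 625604) = 1/(-9/4 - 625604) = 1/(-2502425/4) = -4/2502425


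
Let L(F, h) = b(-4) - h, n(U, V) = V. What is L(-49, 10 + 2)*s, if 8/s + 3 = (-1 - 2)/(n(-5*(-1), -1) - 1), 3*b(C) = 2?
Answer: 544/9 ≈ 60.444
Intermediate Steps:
b(C) = ⅔ (b(C) = (⅓)*2 = ⅔)
L(F, h) = ⅔ - h
s = -16/3 (s = 8/(-3 + (-1 - 2)/(-1 - 1)) = 8/(-3 - 3/(-2)) = 8/(-3 - 3*(-½)) = 8/(-3 + 3/2) = 8/(-3/2) = 8*(-⅔) = -16/3 ≈ -5.3333)
L(-49, 10 + 2)*s = (⅔ - (10 + 2))*(-16/3) = (⅔ - 1*12)*(-16/3) = (⅔ - 12)*(-16/3) = -34/3*(-16/3) = 544/9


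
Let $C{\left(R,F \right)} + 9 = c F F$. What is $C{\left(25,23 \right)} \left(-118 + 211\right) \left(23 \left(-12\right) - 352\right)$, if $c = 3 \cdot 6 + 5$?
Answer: $-710075832$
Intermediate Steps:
$c = 23$ ($c = 18 + 5 = 23$)
$C{\left(R,F \right)} = -9 + 23 F^{2}$ ($C{\left(R,F \right)} = -9 + 23 F F = -9 + 23 F^{2}$)
$C{\left(25,23 \right)} \left(-118 + 211\right) \left(23 \left(-12\right) - 352\right) = \left(-9 + 23 \cdot 23^{2}\right) \left(-118 + 211\right) \left(23 \left(-12\right) - 352\right) = \left(-9 + 23 \cdot 529\right) 93 \left(-276 - 352\right) = \left(-9 + 12167\right) 93 \left(-628\right) = 12158 \left(-58404\right) = -710075832$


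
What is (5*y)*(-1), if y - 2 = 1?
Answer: -15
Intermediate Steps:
y = 3 (y = 2 + 1 = 3)
(5*y)*(-1) = (5*3)*(-1) = 15*(-1) = -15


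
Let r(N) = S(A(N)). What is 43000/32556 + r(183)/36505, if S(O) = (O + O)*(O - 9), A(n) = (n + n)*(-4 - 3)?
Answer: 15373431358/42444885 ≈ 362.20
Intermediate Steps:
A(n) = -14*n (A(n) = (2*n)*(-7) = -14*n)
S(O) = 2*O*(-9 + O) (S(O) = (2*O)*(-9 + O) = 2*O*(-9 + O))
r(N) = -28*N*(-9 - 14*N) (r(N) = 2*(-14*N)*(-9 - 14*N) = -28*N*(-9 - 14*N))
43000/32556 + r(183)/36505 = 43000/32556 + (28*183*(9 + 14*183))/36505 = 43000*(1/32556) + (28*183*(9 + 2562))*(1/36505) = 10750/8139 + (28*183*2571)*(1/36505) = 10750/8139 + 13173804*(1/36505) = 10750/8139 + 1881972/5215 = 15373431358/42444885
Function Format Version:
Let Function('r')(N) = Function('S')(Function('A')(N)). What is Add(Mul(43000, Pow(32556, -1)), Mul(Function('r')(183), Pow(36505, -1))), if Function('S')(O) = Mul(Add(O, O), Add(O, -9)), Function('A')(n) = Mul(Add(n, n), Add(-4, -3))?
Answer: Rational(15373431358, 42444885) ≈ 362.20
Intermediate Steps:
Function('A')(n) = Mul(-14, n) (Function('A')(n) = Mul(Mul(2, n), -7) = Mul(-14, n))
Function('S')(O) = Mul(2, O, Add(-9, O)) (Function('S')(O) = Mul(Mul(2, O), Add(-9, O)) = Mul(2, O, Add(-9, O)))
Function('r')(N) = Mul(-28, N, Add(-9, Mul(-14, N))) (Function('r')(N) = Mul(2, Mul(-14, N), Add(-9, Mul(-14, N))) = Mul(-28, N, Add(-9, Mul(-14, N))))
Add(Mul(43000, Pow(32556, -1)), Mul(Function('r')(183), Pow(36505, -1))) = Add(Mul(43000, Pow(32556, -1)), Mul(Mul(28, 183, Add(9, Mul(14, 183))), Pow(36505, -1))) = Add(Mul(43000, Rational(1, 32556)), Mul(Mul(28, 183, Add(9, 2562)), Rational(1, 36505))) = Add(Rational(10750, 8139), Mul(Mul(28, 183, 2571), Rational(1, 36505))) = Add(Rational(10750, 8139), Mul(13173804, Rational(1, 36505))) = Add(Rational(10750, 8139), Rational(1881972, 5215)) = Rational(15373431358, 42444885)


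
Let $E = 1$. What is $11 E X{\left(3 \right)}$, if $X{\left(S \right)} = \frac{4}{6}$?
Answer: $\frac{22}{3} \approx 7.3333$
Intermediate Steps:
$X{\left(S \right)} = \frac{2}{3}$ ($X{\left(S \right)} = 4 \cdot \frac{1}{6} = \frac{2}{3}$)
$11 E X{\left(3 \right)} = 11 \cdot 1 \cdot \frac{2}{3} = 11 \cdot \frac{2}{3} = \frac{22}{3}$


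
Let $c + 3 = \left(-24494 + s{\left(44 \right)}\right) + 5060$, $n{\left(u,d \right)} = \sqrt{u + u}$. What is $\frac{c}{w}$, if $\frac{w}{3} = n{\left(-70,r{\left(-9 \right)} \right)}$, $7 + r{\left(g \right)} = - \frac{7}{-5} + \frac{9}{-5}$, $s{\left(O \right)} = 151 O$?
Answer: $\frac{12793 i \sqrt{35}}{210} \approx 360.4 i$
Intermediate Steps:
$r{\left(g \right)} = - \frac{37}{5}$ ($r{\left(g \right)} = -7 + \left(- \frac{7}{-5} + \frac{9}{-5}\right) = -7 + \left(\left(-7\right) \left(- \frac{1}{5}\right) + 9 \left(- \frac{1}{5}\right)\right) = -7 + \left(\frac{7}{5} - \frac{9}{5}\right) = -7 - \frac{2}{5} = - \frac{37}{5}$)
$n{\left(u,d \right)} = \sqrt{2} \sqrt{u}$ ($n{\left(u,d \right)} = \sqrt{2 u} = \sqrt{2} \sqrt{u}$)
$c = -12793$ ($c = -3 + \left(\left(-24494 + 151 \cdot 44\right) + 5060\right) = -3 + \left(\left(-24494 + 6644\right) + 5060\right) = -3 + \left(-17850 + 5060\right) = -3 - 12790 = -12793$)
$w = 6 i \sqrt{35}$ ($w = 3 \sqrt{2} \sqrt{-70} = 3 \sqrt{2} i \sqrt{70} = 3 \cdot 2 i \sqrt{35} = 6 i \sqrt{35} \approx 35.496 i$)
$\frac{c}{w} = - \frac{12793}{6 i \sqrt{35}} = - 12793 \left(- \frac{i \sqrt{35}}{210}\right) = \frac{12793 i \sqrt{35}}{210}$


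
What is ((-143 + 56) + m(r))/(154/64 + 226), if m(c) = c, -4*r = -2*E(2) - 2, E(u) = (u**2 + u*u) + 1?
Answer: -2624/7309 ≈ -0.35901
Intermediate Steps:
E(u) = 1 + 2*u**2 (E(u) = (u**2 + u**2) + 1 = 2*u**2 + 1 = 1 + 2*u**2)
r = 5 (r = -(-2*(1 + 2*2**2) - 2)/4 = -(-2*(1 + 2*4) - 2)/4 = -(-2*(1 + 8) - 2)/4 = -(-2*9 - 2)/4 = -(-18 - 2)/4 = -1/4*(-20) = 5)
((-143 + 56) + m(r))/(154/64 + 226) = ((-143 + 56) + 5)/(154/64 + 226) = (-87 + 5)/(154*(1/64) + 226) = -82/(77/32 + 226) = -82/7309/32 = -82*32/7309 = -2624/7309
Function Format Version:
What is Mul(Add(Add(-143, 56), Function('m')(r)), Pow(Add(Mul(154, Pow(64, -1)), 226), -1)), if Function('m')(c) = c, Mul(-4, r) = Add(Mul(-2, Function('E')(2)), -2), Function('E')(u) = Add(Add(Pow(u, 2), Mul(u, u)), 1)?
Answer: Rational(-2624, 7309) ≈ -0.35901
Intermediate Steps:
Function('E')(u) = Add(1, Mul(2, Pow(u, 2))) (Function('E')(u) = Add(Add(Pow(u, 2), Pow(u, 2)), 1) = Add(Mul(2, Pow(u, 2)), 1) = Add(1, Mul(2, Pow(u, 2))))
r = 5 (r = Mul(Rational(-1, 4), Add(Mul(-2, Add(1, Mul(2, Pow(2, 2)))), -2)) = Mul(Rational(-1, 4), Add(Mul(-2, Add(1, Mul(2, 4))), -2)) = Mul(Rational(-1, 4), Add(Mul(-2, Add(1, 8)), -2)) = Mul(Rational(-1, 4), Add(Mul(-2, 9), -2)) = Mul(Rational(-1, 4), Add(-18, -2)) = Mul(Rational(-1, 4), -20) = 5)
Mul(Add(Add(-143, 56), Function('m')(r)), Pow(Add(Mul(154, Pow(64, -1)), 226), -1)) = Mul(Add(Add(-143, 56), 5), Pow(Add(Mul(154, Pow(64, -1)), 226), -1)) = Mul(Add(-87, 5), Pow(Add(Mul(154, Rational(1, 64)), 226), -1)) = Mul(-82, Pow(Add(Rational(77, 32), 226), -1)) = Mul(-82, Pow(Rational(7309, 32), -1)) = Mul(-82, Rational(32, 7309)) = Rational(-2624, 7309)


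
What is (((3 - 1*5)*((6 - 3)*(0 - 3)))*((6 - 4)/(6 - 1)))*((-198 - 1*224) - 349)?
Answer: -27756/5 ≈ -5551.2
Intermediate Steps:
(((3 - 1*5)*((6 - 3)*(0 - 3)))*((6 - 4)/(6 - 1)))*((-198 - 1*224) - 349) = (((3 - 5)*(3*(-3)))*(2/5))*((-198 - 224) - 349) = ((-2*(-9))*(2*(⅕)))*(-422 - 349) = (18*(⅖))*(-771) = (36/5)*(-771) = -27756/5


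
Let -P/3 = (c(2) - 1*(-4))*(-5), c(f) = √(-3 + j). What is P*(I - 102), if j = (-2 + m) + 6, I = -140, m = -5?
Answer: -14520 - 7260*I ≈ -14520.0 - 7260.0*I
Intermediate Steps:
j = -1 (j = (-2 - 5) + 6 = -7 + 6 = -1)
c(f) = 2*I (c(f) = √(-3 - 1) = √(-4) = 2*I)
P = 60 + 30*I (P = -3*(2*I - 1*(-4))*(-5) = -3*(2*I + 4)*(-5) = -3*(4 + 2*I)*(-5) = -3*(-20 - 10*I) = 60 + 30*I ≈ 60.0 + 30.0*I)
P*(I - 102) = (60 + 30*I)*(-140 - 102) = (60 + 30*I)*(-242) = -14520 - 7260*I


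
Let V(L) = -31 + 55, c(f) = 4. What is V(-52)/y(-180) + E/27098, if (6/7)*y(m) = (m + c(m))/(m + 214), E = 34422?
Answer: -2820747/1043273 ≈ -2.7037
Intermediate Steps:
V(L) = 24
y(m) = 7*(4 + m)/(6*(214 + m)) (y(m) = 7*((m + 4)/(m + 214))/6 = 7*((4 + m)/(214 + m))/6 = 7*(4 + m)/(6*(214 + m)))
V(-52)/y(-180) + E/27098 = 24/((7*(4 - 180)/(6*(214 - 180)))) + 34422/27098 = 24/(((7/6)*(-176)/34)) + 34422*(1/27098) = 24/(((7/6)*(1/34)*(-176))) + 17211/13549 = 24/(-308/51) + 17211/13549 = 24*(-51/308) + 17211/13549 = -306/77 + 17211/13549 = -2820747/1043273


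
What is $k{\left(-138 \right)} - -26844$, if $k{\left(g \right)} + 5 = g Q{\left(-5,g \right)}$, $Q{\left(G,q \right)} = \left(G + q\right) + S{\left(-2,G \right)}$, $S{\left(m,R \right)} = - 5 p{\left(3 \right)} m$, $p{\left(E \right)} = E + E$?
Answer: $38293$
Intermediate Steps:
$p{\left(E \right)} = 2 E$
$S{\left(m,R \right)} = - 30 m$ ($S{\left(m,R \right)} = - 5 \cdot 2 \cdot 3 m = \left(-5\right) 6 m = - 30 m$)
$Q{\left(G,q \right)} = 60 + G + q$ ($Q{\left(G,q \right)} = \left(G + q\right) - -60 = \left(G + q\right) + 60 = 60 + G + q$)
$k{\left(g \right)} = -5 + g \left(55 + g\right)$ ($k{\left(g \right)} = -5 + g \left(60 - 5 + g\right) = -5 + g \left(55 + g\right)$)
$k{\left(-138 \right)} - -26844 = \left(-5 - 138 \left(55 - 138\right)\right) - -26844 = \left(-5 - -11454\right) + 26844 = \left(-5 + 11454\right) + 26844 = 11449 + 26844 = 38293$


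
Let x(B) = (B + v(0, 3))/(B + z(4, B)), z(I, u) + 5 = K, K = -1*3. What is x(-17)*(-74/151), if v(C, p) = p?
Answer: -1036/3775 ≈ -0.27444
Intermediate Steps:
K = -3
z(I, u) = -8 (z(I, u) = -5 - 3 = -8)
x(B) = (3 + B)/(-8 + B) (x(B) = (B + 3)/(B - 8) = (3 + B)/(-8 + B))
x(-17)*(-74/151) = ((3 - 17)/(-8 - 17))*(-74/151) = (-14/(-25))*(-74*1/151) = -1/25*(-14)*(-74/151) = (14/25)*(-74/151) = -1036/3775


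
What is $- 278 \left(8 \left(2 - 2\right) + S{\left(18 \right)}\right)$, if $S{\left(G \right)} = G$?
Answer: $-5004$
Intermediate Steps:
$- 278 \left(8 \left(2 - 2\right) + S{\left(18 \right)}\right) = - 278 \left(8 \left(2 - 2\right) + 18\right) = - 278 \left(8 \cdot 0 + 18\right) = - 278 \left(0 + 18\right) = \left(-278\right) 18 = -5004$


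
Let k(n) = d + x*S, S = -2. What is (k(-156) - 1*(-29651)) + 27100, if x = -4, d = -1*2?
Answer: 56757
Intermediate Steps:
d = -2
k(n) = 6 (k(n) = -2 - 4*(-2) = -2 + 8 = 6)
(k(-156) - 1*(-29651)) + 27100 = (6 - 1*(-29651)) + 27100 = (6 + 29651) + 27100 = 29657 + 27100 = 56757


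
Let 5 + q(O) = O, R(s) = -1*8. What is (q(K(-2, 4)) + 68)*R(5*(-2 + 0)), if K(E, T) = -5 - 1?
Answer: -456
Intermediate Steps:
R(s) = -8
K(E, T) = -6
q(O) = -5 + O
(q(K(-2, 4)) + 68)*R(5*(-2 + 0)) = ((-5 - 6) + 68)*(-8) = (-11 + 68)*(-8) = 57*(-8) = -456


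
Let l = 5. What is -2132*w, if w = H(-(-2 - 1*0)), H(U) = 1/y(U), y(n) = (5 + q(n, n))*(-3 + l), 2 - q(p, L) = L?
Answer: -1066/5 ≈ -213.20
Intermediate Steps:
q(p, L) = 2 - L
y(n) = 14 - 2*n (y(n) = (5 + (2 - n))*(-3 + 5) = (7 - n)*2 = 14 - 2*n)
H(U) = 1/(14 - 2*U)
w = ⅒ (w = -1/(-14 + 2*(-(-2 - 1*0))) = -1/(-14 + 2*(-(-2 + 0))) = -1/(-14 + 2*(-1*(-2))) = -1/(-14 + 2*2) = -1/(-14 + 4) = -1/(-10) = -1*(-⅒) = ⅒ ≈ 0.10000)
-2132*w = -2132*⅒ = -1066/5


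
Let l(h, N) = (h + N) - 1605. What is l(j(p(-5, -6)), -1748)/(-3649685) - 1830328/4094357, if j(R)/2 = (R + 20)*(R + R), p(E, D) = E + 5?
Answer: -6666392267659/14943113327545 ≈ -0.44612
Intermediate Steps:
p(E, D) = 5 + E
j(R) = 4*R*(20 + R) (j(R) = 2*((R + 20)*(R + R)) = 2*((20 + R)*(2*R)) = 2*(2*R*(20 + R)) = 4*R*(20 + R))
l(h, N) = -1605 + N + h (l(h, N) = (N + h) - 1605 = -1605 + N + h)
l(j(p(-5, -6)), -1748)/(-3649685) - 1830328/4094357 = (-1605 - 1748 + 4*(5 - 5)*(20 + (5 - 5)))/(-3649685) - 1830328/4094357 = (-1605 - 1748 + 4*0*(20 + 0))*(-1/3649685) - 1830328*1/4094357 = (-1605 - 1748 + 4*0*20)*(-1/3649685) - 1830328/4094357 = (-1605 - 1748 + 0)*(-1/3649685) - 1830328/4094357 = -3353*(-1/3649685) - 1830328/4094357 = 3353/3649685 - 1830328/4094357 = -6666392267659/14943113327545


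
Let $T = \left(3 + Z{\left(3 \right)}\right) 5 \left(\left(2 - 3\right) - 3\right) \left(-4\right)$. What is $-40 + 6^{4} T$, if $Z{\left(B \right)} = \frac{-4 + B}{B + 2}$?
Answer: $290264$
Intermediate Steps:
$Z{\left(B \right)} = \frac{-4 + B}{2 + B}$
$T = 224$ ($T = \left(3 + \frac{-4 + 3}{2 + 3}\right) 5 \left(\left(2 - 3\right) - 3\right) \left(-4\right) = \left(3 + \frac{1}{5} \left(-1\right)\right) 5 \left(-1 - 3\right) \left(-4\right) = \left(3 + \frac{1}{5} \left(-1\right)\right) 5 \left(-4\right) \left(-4\right) = \left(3 - \frac{1}{5}\right) 5 \left(-4\right) \left(-4\right) = \frac{14}{5} \cdot 5 \left(-4\right) \left(-4\right) = 14 \left(-4\right) \left(-4\right) = \left(-56\right) \left(-4\right) = 224$)
$-40 + 6^{4} T = -40 + 6^{4} \cdot 224 = -40 + 1296 \cdot 224 = -40 + 290304 = 290264$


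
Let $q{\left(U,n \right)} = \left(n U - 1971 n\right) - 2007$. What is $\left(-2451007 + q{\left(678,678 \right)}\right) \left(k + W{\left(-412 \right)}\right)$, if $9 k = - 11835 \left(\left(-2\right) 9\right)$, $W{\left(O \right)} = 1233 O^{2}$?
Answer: $-696959519676696$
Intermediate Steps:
$k = 23670$ ($k = \frac{\left(-11835\right) \left(\left(-2\right) 9\right)}{9} = \frac{\left(-11835\right) \left(-18\right)}{9} = \frac{1}{9} \cdot 213030 = 23670$)
$q{\left(U,n \right)} = -2007 - 1971 n + U n$ ($q{\left(U,n \right)} = \left(U n - 1971 n\right) - 2007 = \left(- 1971 n + U n\right) - 2007 = -2007 - 1971 n + U n$)
$\left(-2451007 + q{\left(678,678 \right)}\right) \left(k + W{\left(-412 \right)}\right) = \left(-2451007 - 878661\right) \left(23670 + 1233 \left(-412\right)^{2}\right) = \left(-2451007 - 878661\right) \left(23670 + 1233 \cdot 169744\right) = \left(-2451007 - 878661\right) \left(23670 + 209294352\right) = \left(-3329668\right) 209318022 = -696959519676696$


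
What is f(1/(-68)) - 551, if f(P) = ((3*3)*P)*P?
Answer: -2547815/4624 ≈ -551.00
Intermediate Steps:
f(P) = 9*P² (f(P) = (9*P)*P = 9*P²)
f(1/(-68)) - 551 = 9*(1/(-68))² - 551 = 9*(-1/68)² - 551 = 9*(1/4624) - 551 = 9/4624 - 551 = -2547815/4624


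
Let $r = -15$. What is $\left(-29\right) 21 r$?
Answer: $9135$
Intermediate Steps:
$\left(-29\right) 21 r = \left(-29\right) 21 \left(-15\right) = \left(-609\right) \left(-15\right) = 9135$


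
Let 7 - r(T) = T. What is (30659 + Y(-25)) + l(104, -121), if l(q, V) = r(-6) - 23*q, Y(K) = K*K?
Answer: 28905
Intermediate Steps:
Y(K) = K²
r(T) = 7 - T
l(q, V) = 13 - 23*q (l(q, V) = (7 - 1*(-6)) - 23*q = (7 + 6) - 23*q = 13 - 23*q)
(30659 + Y(-25)) + l(104, -121) = (30659 + (-25)²) + (13 - 23*104) = (30659 + 625) + (13 - 2392) = 31284 - 2379 = 28905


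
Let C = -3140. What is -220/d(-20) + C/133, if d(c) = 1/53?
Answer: -1553920/133 ≈ -11684.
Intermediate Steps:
d(c) = 1/53
-220/d(-20) + C/133 = -220/1/53 - 3140/133 = -220*53 - 3140*1/133 = -11660 - 3140/133 = -1553920/133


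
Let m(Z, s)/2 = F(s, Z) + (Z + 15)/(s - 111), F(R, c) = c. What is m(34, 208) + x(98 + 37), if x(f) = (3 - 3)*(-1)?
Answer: 6694/97 ≈ 69.010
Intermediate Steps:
m(Z, s) = 2*Z + 2*(15 + Z)/(-111 + s) (m(Z, s) = 2*(Z + (Z + 15)/(s - 111)) = 2*(Z + (15 + Z)/(-111 + s)) = 2*Z + 2*(15 + Z)/(-111 + s))
x(f) = 0 (x(f) = 0*(-1) = 0)
m(34, 208) + x(98 + 37) = 2*(15 - 110*34 + 34*208)/(-111 + 208) + 0 = 2*(15 - 3740 + 7072)/97 + 0 = 2*(1/97)*3347 + 0 = 6694/97 + 0 = 6694/97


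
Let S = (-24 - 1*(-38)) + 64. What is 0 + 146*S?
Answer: 11388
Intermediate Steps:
S = 78 (S = (-24 + 38) + 64 = 14 + 64 = 78)
0 + 146*S = 0 + 146*78 = 0 + 11388 = 11388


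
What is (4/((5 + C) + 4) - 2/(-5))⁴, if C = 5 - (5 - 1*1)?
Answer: 256/625 ≈ 0.40960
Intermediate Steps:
C = 1 (C = 5 - (5 - 1) = 5 - 1*4 = 5 - 4 = 1)
(4/((5 + C) + 4) - 2/(-5))⁴ = (4/((5 + 1) + 4) - 2/(-5))⁴ = (4/(6 + 4) - 2*(-⅕))⁴ = (4/10 + ⅖)⁴ = (4*(⅒) + ⅖)⁴ = (⅖ + ⅖)⁴ = (⅘)⁴ = 256/625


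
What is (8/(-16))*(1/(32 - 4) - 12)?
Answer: 335/56 ≈ 5.9821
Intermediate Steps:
(8/(-16))*(1/(32 - 4) - 12) = (8*(-1/16))*(1/28 - 12) = -(1/28 - 12)/2 = -½*(-335/28) = 335/56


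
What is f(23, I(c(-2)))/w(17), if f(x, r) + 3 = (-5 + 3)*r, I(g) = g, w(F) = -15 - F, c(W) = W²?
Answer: 11/32 ≈ 0.34375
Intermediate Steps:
f(x, r) = -3 - 2*r (f(x, r) = -3 + (-5 + 3)*r = -3 - 2*r)
f(23, I(c(-2)))/w(17) = (-3 - 2*(-2)²)/(-15 - 1*17) = (-3 - 2*4)/(-15 - 17) = (-3 - 8)/(-32) = -11*(-1/32) = 11/32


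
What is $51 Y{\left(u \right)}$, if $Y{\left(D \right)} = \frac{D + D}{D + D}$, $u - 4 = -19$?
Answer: $51$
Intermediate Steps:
$u = -15$ ($u = 4 - 19 = -15$)
$Y{\left(D \right)} = 1$ ($Y{\left(D \right)} = \frac{2 D}{2 D} = 2 D \frac{1}{2 D} = 1$)
$51 Y{\left(u \right)} = 51 \cdot 1 = 51$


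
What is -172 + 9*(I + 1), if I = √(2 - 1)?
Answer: -154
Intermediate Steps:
I = 1 (I = √1 = 1)
-172 + 9*(I + 1) = -172 + 9*(1 + 1) = -172 + 9*2 = -172 + 18 = -154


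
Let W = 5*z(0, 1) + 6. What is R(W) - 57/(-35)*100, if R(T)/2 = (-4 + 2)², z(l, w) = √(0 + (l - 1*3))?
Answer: 1196/7 ≈ 170.86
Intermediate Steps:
z(l, w) = √(-3 + l) (z(l, w) = √(0 + (l - 3)) = √(0 + (-3 + l)) = √(-3 + l))
W = 6 + 5*I*√3 (W = 5*√(-3 + 0) + 6 = 5*√(-3) + 6 = 5*(I*√3) + 6 = 5*I*√3 + 6 = 6 + 5*I*√3 ≈ 6.0 + 8.6602*I)
R(T) = 8 (R(T) = 2*(-4 + 2)² = 2*(-2)² = 2*4 = 8)
R(W) - 57/(-35)*100 = 8 - 57/(-35)*100 = 8 - 57*(-1/35)*100 = 8 + (57/35)*100 = 8 + 1140/7 = 1196/7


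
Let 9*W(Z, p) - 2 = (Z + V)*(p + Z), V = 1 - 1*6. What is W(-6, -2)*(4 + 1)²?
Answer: 250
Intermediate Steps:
V = -5 (V = 1 - 6 = -5)
W(Z, p) = 2/9 + (-5 + Z)*(Z + p)/9 (W(Z, p) = 2/9 + ((Z - 5)*(p + Z))/9 = 2/9 + ((-5 + Z)*(Z + p))/9 = 2/9 + (-5 + Z)*(Z + p)/9)
W(-6, -2)*(4 + 1)² = (2/9 - 5/9*(-6) - 5/9*(-2) + (⅑)*(-6)² + (⅑)*(-6)*(-2))*(4 + 1)² = (2/9 + 10/3 + 10/9 + (⅑)*36 + 4/3)*5² = (2/9 + 10/3 + 10/9 + 4 + 4/3)*25 = 10*25 = 250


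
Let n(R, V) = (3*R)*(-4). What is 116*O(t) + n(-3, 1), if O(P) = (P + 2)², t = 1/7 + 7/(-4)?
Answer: 10565/196 ≈ 53.903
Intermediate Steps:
n(R, V) = -12*R
t = -45/28 (t = 1*(⅐) + 7*(-¼) = ⅐ - 7/4 = -45/28 ≈ -1.6071)
O(P) = (2 + P)²
116*O(t) + n(-3, 1) = 116*(2 - 45/28)² - 12*(-3) = 116*(11/28)² + 36 = 116*(121/784) + 36 = 3509/196 + 36 = 10565/196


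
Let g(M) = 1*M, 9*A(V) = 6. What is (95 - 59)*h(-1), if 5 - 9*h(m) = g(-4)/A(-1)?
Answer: 44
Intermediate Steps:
A(V) = ⅔ (A(V) = (⅑)*6 = ⅔)
g(M) = M
h(m) = 11/9 (h(m) = 5/9 - (-4)/(9*⅔) = 5/9 - (-4)*3/(9*2) = 5/9 - ⅑*(-6) = 5/9 + ⅔ = 11/9)
(95 - 59)*h(-1) = (95 - 59)*(11/9) = 36*(11/9) = 44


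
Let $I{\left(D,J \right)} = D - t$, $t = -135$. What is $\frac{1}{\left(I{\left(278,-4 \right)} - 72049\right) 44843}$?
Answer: $- \frac{1}{3212373148} \approx -3.113 \cdot 10^{-10}$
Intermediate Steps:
$I{\left(D,J \right)} = 135 + D$ ($I{\left(D,J \right)} = D - -135 = D + 135 = 135 + D$)
$\frac{1}{\left(I{\left(278,-4 \right)} - 72049\right) 44843} = \frac{1}{\left(\left(135 + 278\right) - 72049\right) 44843} = \frac{1}{413 - 72049} \cdot \frac{1}{44843} = \frac{1}{-71636} \cdot \frac{1}{44843} = \left(- \frac{1}{71636}\right) \frac{1}{44843} = - \frac{1}{3212373148}$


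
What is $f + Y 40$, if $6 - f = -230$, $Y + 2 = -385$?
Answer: $-15244$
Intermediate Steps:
$Y = -387$ ($Y = -2 - 385 = -387$)
$f = 236$ ($f = 6 - -230 = 6 + 230 = 236$)
$f + Y 40 = 236 - 15480 = -15244$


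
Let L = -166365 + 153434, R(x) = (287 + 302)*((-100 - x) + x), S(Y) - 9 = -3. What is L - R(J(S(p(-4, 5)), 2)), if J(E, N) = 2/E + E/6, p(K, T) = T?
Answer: 45969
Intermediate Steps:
S(Y) = 6 (S(Y) = 9 - 3 = 6)
J(E, N) = 2/E + E/6 (J(E, N) = 2/E + E*(⅙) = 2/E + E/6)
R(x) = -58900 (R(x) = 589*(-100) = -58900)
L = -12931
L - R(J(S(p(-4, 5)), 2)) = -12931 - 1*(-58900) = -12931 + 58900 = 45969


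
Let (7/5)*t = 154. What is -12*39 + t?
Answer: -358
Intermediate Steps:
t = 110 (t = (5/7)*154 = 110)
-12*39 + t = -12*39 + 110 = -468 + 110 = -358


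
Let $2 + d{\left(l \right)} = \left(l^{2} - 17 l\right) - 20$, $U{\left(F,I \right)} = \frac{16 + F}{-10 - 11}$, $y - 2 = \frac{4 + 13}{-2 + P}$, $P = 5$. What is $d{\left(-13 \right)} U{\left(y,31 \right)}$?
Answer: $- \frac{26128}{63} \approx -414.73$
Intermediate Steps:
$y = \frac{23}{3}$ ($y = 2 + \frac{4 + 13}{-2 + 5} = 2 + \frac{17}{3} = \frac{23}{3} \approx 7.6667$)
$U{\left(F,I \right)} = - \frac{16}{21} - \frac{F}{21}$ ($U{\left(F,I \right)} = \frac{16 + F}{-21} = \left(16 + F\right) \left(- \frac{1}{21}\right) = - \frac{16}{21} - \frac{F}{21}$)
$d{\left(l \right)} = -22 + l^{2} - 17 l$ ($d{\left(l \right)} = -2 - \left(20 - l^{2} + 17 l\right) = -22 + l^{2} - 17 l$)
$d{\left(-13 \right)} U{\left(y,31 \right)} = \left(-22 + \left(-13\right)^{2} - -221\right) \left(- \frac{16}{21} - \frac{23}{63}\right) = \left(-22 + 169 + 221\right) \left(- \frac{16}{21} - \frac{23}{63}\right) = 368 \left(- \frac{71}{63}\right) = - \frac{26128}{63}$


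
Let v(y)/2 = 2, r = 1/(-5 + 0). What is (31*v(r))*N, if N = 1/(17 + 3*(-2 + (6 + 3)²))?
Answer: 62/127 ≈ 0.48819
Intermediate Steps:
r = -⅕ (r = 1/(-5) = -⅕ ≈ -0.20000)
v(y) = 4 (v(y) = 2*2 = 4)
N = 1/254 (N = 1/(17 + 3*(-2 + 9²)) = 1/(17 + 3*(-2 + 81)) = 1/(17 + 3*79) = 1/(17 + 237) = 1/254 ≈ 0.0039370)
(31*v(r))*N = (31*4)*(1/254) = 124*(1/254) = 62/127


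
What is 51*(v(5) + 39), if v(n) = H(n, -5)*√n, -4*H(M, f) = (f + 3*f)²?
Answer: 1989 - 5100*√5 ≈ -9415.0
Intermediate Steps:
H(M, f) = -4*f² (H(M, f) = -(f + 3*f)²/4 = -16*f²/4 = -4*f²)
v(n) = -100*√n (v(n) = (-4*(-5)²)*√n = (-4*25)*√n = -100*√n)
51*(v(5) + 39) = 51*(-100*√5 + 39) = 51*(39 - 100*√5) = 1989 - 5100*√5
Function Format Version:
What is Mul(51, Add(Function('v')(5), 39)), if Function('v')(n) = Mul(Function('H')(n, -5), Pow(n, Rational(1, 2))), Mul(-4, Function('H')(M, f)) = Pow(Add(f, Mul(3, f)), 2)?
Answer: Add(1989, Mul(-5100, Pow(5, Rational(1, 2)))) ≈ -9415.0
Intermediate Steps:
Function('H')(M, f) = Mul(-4, Pow(f, 2)) (Function('H')(M, f) = Mul(Rational(-1, 4), Pow(Add(f, Mul(3, f)), 2)) = Mul(Rational(-1, 4), Pow(Mul(4, f), 2)) = Mul(Rational(-1, 4), Mul(16, Pow(f, 2))) = Mul(-4, Pow(f, 2)))
Function('v')(n) = Mul(-100, Pow(n, Rational(1, 2))) (Function('v')(n) = Mul(Mul(-4, Pow(-5, 2)), Pow(n, Rational(1, 2))) = Mul(Mul(-4, 25), Pow(n, Rational(1, 2))) = Mul(-100, Pow(n, Rational(1, 2))))
Mul(51, Add(Function('v')(5), 39)) = Mul(51, Add(Mul(-100, Pow(5, Rational(1, 2))), 39)) = Mul(51, Add(39, Mul(-100, Pow(5, Rational(1, 2))))) = Add(1989, Mul(-5100, Pow(5, Rational(1, 2))))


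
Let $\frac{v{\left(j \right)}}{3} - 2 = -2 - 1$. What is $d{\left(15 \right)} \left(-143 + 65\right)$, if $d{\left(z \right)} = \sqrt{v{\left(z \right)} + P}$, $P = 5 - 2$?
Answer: $0$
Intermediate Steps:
$v{\left(j \right)} = -3$ ($v{\left(j \right)} = 6 + 3 \left(-2 - 1\right) = 6 + 3 \left(-3\right) = 6 - 9 = -3$)
$P = 3$
$d{\left(z \right)} = 0$ ($d{\left(z \right)} = \sqrt{-3 + 3} = \sqrt{0} = 0$)
$d{\left(15 \right)} \left(-143 + 65\right) = 0 \left(-143 + 65\right) = 0 \left(-78\right) = 0$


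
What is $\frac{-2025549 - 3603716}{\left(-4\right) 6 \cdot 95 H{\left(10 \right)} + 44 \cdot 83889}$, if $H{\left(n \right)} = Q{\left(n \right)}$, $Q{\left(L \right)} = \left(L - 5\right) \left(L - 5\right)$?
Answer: $- \frac{5629265}{3634116} \approx -1.549$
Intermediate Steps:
$Q{\left(L \right)} = \left(-5 + L\right)^{2}$ ($Q{\left(L \right)} = \left(-5 + L\right) \left(-5 + L\right) = \left(-5 + L\right)^{2}$)
$H{\left(n \right)} = \left(-5 + n\right)^{2}$
$\frac{-2025549 - 3603716}{\left(-4\right) 6 \cdot 95 H{\left(10 \right)} + 44 \cdot 83889} = \frac{-2025549 - 3603716}{\left(-4\right) 6 \cdot 95 \left(-5 + 10\right)^{2} + 44 \cdot 83889} = - \frac{5629265}{\left(-24\right) 95 \cdot 5^{2} + 3691116} = - \frac{5629265}{\left(-2280\right) 25 + 3691116} = - \frac{5629265}{-57000 + 3691116} = - \frac{5629265}{3634116}$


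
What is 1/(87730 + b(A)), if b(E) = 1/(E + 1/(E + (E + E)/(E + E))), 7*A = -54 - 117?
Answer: 28093/2464597742 ≈ 1.1399e-5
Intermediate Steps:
A = -171/7 (A = (-54 - 117)/7 = (⅐)*(-171) = -171/7 ≈ -24.429)
b(E) = 1/(E + 1/(1 + E)) (b(E) = 1/(E + 1/(E + (2*E)/((2*E)))) = 1/(E + 1/(E + (2*E)*(1/(2*E)))) = 1/(E + 1/(E + 1)) = 1/(E + 1/(1 + E)))
1/(87730 + b(A)) = 1/(87730 + (1 - 171/7)/(1 - 171/7 + (-171/7)²)) = 1/(87730 - 164/7/(1 - 171/7 + 29241/49)) = 1/(87730 - 164/7/(28093/49)) = 1/(87730 + (49/28093)*(-164/7)) = 1/(87730 - 1148/28093) = 1/(2464597742/28093) = 28093/2464597742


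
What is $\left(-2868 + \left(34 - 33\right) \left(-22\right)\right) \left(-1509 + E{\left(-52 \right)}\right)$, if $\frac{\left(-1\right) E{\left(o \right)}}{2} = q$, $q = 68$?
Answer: $4754050$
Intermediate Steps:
$E{\left(o \right)} = -136$ ($E{\left(o \right)} = \left(-2\right) 68 = -136$)
$\left(-2868 + \left(34 - 33\right) \left(-22\right)\right) \left(-1509 + E{\left(-52 \right)}\right) = \left(-2868 + \left(34 - 33\right) \left(-22\right)\right) \left(-1509 - 136\right) = \left(-2868 + 1 \left(-22\right)\right) \left(-1645\right) = \left(-2868 - 22\right) \left(-1645\right) = \left(-2890\right) \left(-1645\right) = 4754050$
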